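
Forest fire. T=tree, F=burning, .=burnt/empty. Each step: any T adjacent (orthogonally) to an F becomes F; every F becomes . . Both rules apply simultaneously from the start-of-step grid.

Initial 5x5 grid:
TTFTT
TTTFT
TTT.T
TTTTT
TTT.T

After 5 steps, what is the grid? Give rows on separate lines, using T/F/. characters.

Step 1: 4 trees catch fire, 2 burn out
  TF.FT
  TTF.F
  TTT.T
  TTTTT
  TTT.T
Step 2: 5 trees catch fire, 4 burn out
  F...F
  TF...
  TTF.F
  TTTTT
  TTT.T
Step 3: 4 trees catch fire, 5 burn out
  .....
  F....
  TF...
  TTFTF
  TTT.T
Step 4: 5 trees catch fire, 4 burn out
  .....
  .....
  F....
  TF.F.
  TTF.F
Step 5: 2 trees catch fire, 5 burn out
  .....
  .....
  .....
  F....
  TF...

.....
.....
.....
F....
TF...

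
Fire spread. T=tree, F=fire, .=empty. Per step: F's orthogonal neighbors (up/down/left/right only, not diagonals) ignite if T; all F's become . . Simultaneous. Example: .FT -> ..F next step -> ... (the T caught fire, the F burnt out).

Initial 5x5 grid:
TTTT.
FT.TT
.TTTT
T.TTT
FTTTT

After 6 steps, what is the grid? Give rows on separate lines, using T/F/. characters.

Step 1: 4 trees catch fire, 2 burn out
  FTTT.
  .F.TT
  .TTTT
  F.TTT
  .FTTT
Step 2: 3 trees catch fire, 4 burn out
  .FTT.
  ...TT
  .FTTT
  ..TTT
  ..FTT
Step 3: 4 trees catch fire, 3 burn out
  ..FT.
  ...TT
  ..FTT
  ..FTT
  ...FT
Step 4: 4 trees catch fire, 4 burn out
  ...F.
  ...TT
  ...FT
  ...FT
  ....F
Step 5: 3 trees catch fire, 4 burn out
  .....
  ...FT
  ....F
  ....F
  .....
Step 6: 1 trees catch fire, 3 burn out
  .....
  ....F
  .....
  .....
  .....

.....
....F
.....
.....
.....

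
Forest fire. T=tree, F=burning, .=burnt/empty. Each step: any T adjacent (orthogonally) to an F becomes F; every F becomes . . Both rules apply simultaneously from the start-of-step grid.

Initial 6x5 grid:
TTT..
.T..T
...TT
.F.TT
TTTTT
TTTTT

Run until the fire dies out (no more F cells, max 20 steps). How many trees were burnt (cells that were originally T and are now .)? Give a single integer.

Answer: 15

Derivation:
Step 1: +1 fires, +1 burnt (F count now 1)
Step 2: +3 fires, +1 burnt (F count now 3)
Step 3: +3 fires, +3 burnt (F count now 3)
Step 4: +3 fires, +3 burnt (F count now 3)
Step 5: +3 fires, +3 burnt (F count now 3)
Step 6: +1 fires, +3 burnt (F count now 1)
Step 7: +1 fires, +1 burnt (F count now 1)
Step 8: +0 fires, +1 burnt (F count now 0)
Fire out after step 8
Initially T: 19, now '.': 26
Total burnt (originally-T cells now '.'): 15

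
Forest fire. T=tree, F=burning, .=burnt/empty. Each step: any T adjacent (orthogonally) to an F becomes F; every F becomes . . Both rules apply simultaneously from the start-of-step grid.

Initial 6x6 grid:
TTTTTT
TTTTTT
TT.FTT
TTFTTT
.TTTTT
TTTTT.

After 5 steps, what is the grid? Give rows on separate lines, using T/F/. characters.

Step 1: 5 trees catch fire, 2 burn out
  TTTTTT
  TTTFTT
  TT..FT
  TF.FTT
  .TFTTT
  TTTTT.
Step 2: 10 trees catch fire, 5 burn out
  TTTFTT
  TTF.FT
  TF...F
  F...FT
  .F.FTT
  TTFTT.
Step 3: 9 trees catch fire, 10 burn out
  TTF.FT
  TF...F
  F.....
  .....F
  ....FT
  TF.FT.
Step 4: 6 trees catch fire, 9 burn out
  TF...F
  F.....
  ......
  ......
  .....F
  F...F.
Step 5: 1 trees catch fire, 6 burn out
  F.....
  ......
  ......
  ......
  ......
  ......

F.....
......
......
......
......
......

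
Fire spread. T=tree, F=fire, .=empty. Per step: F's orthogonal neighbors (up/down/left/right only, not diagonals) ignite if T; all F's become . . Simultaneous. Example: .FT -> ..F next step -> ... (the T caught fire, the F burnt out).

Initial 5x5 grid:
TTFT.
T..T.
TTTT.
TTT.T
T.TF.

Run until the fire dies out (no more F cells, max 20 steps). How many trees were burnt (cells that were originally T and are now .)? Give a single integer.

Answer: 14

Derivation:
Step 1: +3 fires, +2 burnt (F count now 3)
Step 2: +3 fires, +3 burnt (F count now 3)
Step 3: +4 fires, +3 burnt (F count now 4)
Step 4: +3 fires, +4 burnt (F count now 3)
Step 5: +1 fires, +3 burnt (F count now 1)
Step 6: +0 fires, +1 burnt (F count now 0)
Fire out after step 6
Initially T: 15, now '.': 24
Total burnt (originally-T cells now '.'): 14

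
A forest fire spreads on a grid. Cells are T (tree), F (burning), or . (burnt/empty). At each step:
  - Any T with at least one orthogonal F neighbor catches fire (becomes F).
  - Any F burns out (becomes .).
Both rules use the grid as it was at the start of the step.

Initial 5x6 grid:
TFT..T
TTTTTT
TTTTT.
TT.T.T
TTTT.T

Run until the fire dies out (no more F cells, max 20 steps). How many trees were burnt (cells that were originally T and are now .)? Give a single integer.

Answer: 21

Derivation:
Step 1: +3 fires, +1 burnt (F count now 3)
Step 2: +3 fires, +3 burnt (F count now 3)
Step 3: +4 fires, +3 burnt (F count now 4)
Step 4: +4 fires, +4 burnt (F count now 4)
Step 5: +5 fires, +4 burnt (F count now 5)
Step 6: +2 fires, +5 burnt (F count now 2)
Step 7: +0 fires, +2 burnt (F count now 0)
Fire out after step 7
Initially T: 23, now '.': 28
Total burnt (originally-T cells now '.'): 21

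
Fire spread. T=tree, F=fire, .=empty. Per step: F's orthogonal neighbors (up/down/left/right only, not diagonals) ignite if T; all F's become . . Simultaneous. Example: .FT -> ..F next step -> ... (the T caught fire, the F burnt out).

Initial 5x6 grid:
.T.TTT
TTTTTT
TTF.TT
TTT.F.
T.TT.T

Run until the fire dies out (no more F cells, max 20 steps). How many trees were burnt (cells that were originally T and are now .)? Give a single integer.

Step 1: +4 fires, +2 burnt (F count now 4)
Step 2: +7 fires, +4 burnt (F count now 7)
Step 3: +7 fires, +7 burnt (F count now 7)
Step 4: +2 fires, +7 burnt (F count now 2)
Step 5: +0 fires, +2 burnt (F count now 0)
Fire out after step 5
Initially T: 21, now '.': 29
Total burnt (originally-T cells now '.'): 20

Answer: 20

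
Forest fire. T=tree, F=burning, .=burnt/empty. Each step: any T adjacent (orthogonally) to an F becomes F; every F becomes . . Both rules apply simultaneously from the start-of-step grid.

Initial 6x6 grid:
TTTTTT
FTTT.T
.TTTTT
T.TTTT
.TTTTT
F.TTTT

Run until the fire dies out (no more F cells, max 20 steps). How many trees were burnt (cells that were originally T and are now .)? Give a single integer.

Answer: 28

Derivation:
Step 1: +2 fires, +2 burnt (F count now 2)
Step 2: +3 fires, +2 burnt (F count now 3)
Step 3: +3 fires, +3 burnt (F count now 3)
Step 4: +3 fires, +3 burnt (F count now 3)
Step 5: +4 fires, +3 burnt (F count now 4)
Step 6: +6 fires, +4 burnt (F count now 6)
Step 7: +4 fires, +6 burnt (F count now 4)
Step 8: +2 fires, +4 burnt (F count now 2)
Step 9: +1 fires, +2 burnt (F count now 1)
Step 10: +0 fires, +1 burnt (F count now 0)
Fire out after step 10
Initially T: 29, now '.': 35
Total burnt (originally-T cells now '.'): 28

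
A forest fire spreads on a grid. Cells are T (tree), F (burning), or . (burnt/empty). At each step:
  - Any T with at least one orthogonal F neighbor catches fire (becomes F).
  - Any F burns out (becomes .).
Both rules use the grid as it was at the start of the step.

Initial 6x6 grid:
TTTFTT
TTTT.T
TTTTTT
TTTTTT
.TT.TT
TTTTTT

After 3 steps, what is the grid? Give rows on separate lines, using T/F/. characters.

Step 1: 3 trees catch fire, 1 burn out
  TTF.FT
  TTTF.T
  TTTTTT
  TTTTTT
  .TT.TT
  TTTTTT
Step 2: 4 trees catch fire, 3 burn out
  TF...F
  TTF..T
  TTTFTT
  TTTTTT
  .TT.TT
  TTTTTT
Step 3: 6 trees catch fire, 4 burn out
  F.....
  TF...F
  TTF.FT
  TTTFTT
  .TT.TT
  TTTTTT

F.....
TF...F
TTF.FT
TTTFTT
.TT.TT
TTTTTT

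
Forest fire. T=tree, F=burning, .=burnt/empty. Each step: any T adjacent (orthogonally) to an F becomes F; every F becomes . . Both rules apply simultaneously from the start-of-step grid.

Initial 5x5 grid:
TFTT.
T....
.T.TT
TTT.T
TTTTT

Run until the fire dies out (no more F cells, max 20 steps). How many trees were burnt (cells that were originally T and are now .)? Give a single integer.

Answer: 4

Derivation:
Step 1: +2 fires, +1 burnt (F count now 2)
Step 2: +2 fires, +2 burnt (F count now 2)
Step 3: +0 fires, +2 burnt (F count now 0)
Fire out after step 3
Initially T: 16, now '.': 13
Total burnt (originally-T cells now '.'): 4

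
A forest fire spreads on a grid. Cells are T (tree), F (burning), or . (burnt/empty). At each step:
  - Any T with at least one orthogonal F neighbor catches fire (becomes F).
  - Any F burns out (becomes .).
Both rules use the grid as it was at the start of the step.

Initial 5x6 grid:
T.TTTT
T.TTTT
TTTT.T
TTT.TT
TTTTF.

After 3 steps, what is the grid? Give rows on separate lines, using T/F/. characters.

Step 1: 2 trees catch fire, 1 burn out
  T.TTTT
  T.TTTT
  TTTT.T
  TTT.FT
  TTTF..
Step 2: 2 trees catch fire, 2 burn out
  T.TTTT
  T.TTTT
  TTTT.T
  TTT..F
  TTF...
Step 3: 3 trees catch fire, 2 burn out
  T.TTTT
  T.TTTT
  TTTT.F
  TTF...
  TF....

T.TTTT
T.TTTT
TTTT.F
TTF...
TF....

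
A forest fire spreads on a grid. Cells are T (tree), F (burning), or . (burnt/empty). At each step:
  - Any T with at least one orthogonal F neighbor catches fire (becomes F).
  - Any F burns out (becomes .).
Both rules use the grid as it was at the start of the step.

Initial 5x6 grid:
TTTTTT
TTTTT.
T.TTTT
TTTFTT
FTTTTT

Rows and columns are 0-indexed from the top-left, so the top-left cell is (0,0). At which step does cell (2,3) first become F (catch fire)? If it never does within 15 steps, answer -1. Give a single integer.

Step 1: cell (2,3)='F' (+6 fires, +2 burnt)
  -> target ignites at step 1
Step 2: cell (2,3)='.' (+8 fires, +6 burnt)
Step 3: cell (2,3)='.' (+6 fires, +8 burnt)
Step 4: cell (2,3)='.' (+4 fires, +6 burnt)
Step 5: cell (2,3)='.' (+2 fires, +4 burnt)
Step 6: cell (2,3)='.' (+0 fires, +2 burnt)
  fire out at step 6

1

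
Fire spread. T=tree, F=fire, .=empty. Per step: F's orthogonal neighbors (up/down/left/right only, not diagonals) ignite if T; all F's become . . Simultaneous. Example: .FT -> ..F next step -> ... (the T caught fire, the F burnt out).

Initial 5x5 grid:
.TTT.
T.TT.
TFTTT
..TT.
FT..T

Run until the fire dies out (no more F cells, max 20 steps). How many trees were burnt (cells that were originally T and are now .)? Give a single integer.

Answer: 13

Derivation:
Step 1: +3 fires, +2 burnt (F count now 3)
Step 2: +4 fires, +3 burnt (F count now 4)
Step 3: +4 fires, +4 burnt (F count now 4)
Step 4: +2 fires, +4 burnt (F count now 2)
Step 5: +0 fires, +2 burnt (F count now 0)
Fire out after step 5
Initially T: 14, now '.': 24
Total burnt (originally-T cells now '.'): 13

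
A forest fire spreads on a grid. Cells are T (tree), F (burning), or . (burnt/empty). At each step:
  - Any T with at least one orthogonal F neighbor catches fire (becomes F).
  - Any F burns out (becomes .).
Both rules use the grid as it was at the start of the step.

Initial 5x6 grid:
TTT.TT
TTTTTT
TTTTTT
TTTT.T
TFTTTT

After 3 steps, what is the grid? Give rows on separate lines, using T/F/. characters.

Step 1: 3 trees catch fire, 1 burn out
  TTT.TT
  TTTTTT
  TTTTTT
  TFTT.T
  F.FTTT
Step 2: 4 trees catch fire, 3 burn out
  TTT.TT
  TTTTTT
  TFTTTT
  F.FT.T
  ...FTT
Step 3: 5 trees catch fire, 4 burn out
  TTT.TT
  TFTTTT
  F.FTTT
  ...F.T
  ....FT

TTT.TT
TFTTTT
F.FTTT
...F.T
....FT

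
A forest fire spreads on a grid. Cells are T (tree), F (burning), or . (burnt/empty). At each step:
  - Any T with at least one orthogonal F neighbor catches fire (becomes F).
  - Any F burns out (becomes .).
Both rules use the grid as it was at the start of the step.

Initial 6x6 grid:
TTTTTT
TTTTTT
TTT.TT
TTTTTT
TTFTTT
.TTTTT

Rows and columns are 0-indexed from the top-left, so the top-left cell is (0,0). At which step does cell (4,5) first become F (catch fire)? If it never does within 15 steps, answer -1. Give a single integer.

Step 1: cell (4,5)='T' (+4 fires, +1 burnt)
Step 2: cell (4,5)='T' (+7 fires, +4 burnt)
Step 3: cell (4,5)='F' (+6 fires, +7 burnt)
  -> target ignites at step 3
Step 4: cell (4,5)='.' (+7 fires, +6 burnt)
Step 5: cell (4,5)='.' (+5 fires, +7 burnt)
Step 6: cell (4,5)='.' (+3 fires, +5 burnt)
Step 7: cell (4,5)='.' (+1 fires, +3 burnt)
Step 8: cell (4,5)='.' (+0 fires, +1 burnt)
  fire out at step 8

3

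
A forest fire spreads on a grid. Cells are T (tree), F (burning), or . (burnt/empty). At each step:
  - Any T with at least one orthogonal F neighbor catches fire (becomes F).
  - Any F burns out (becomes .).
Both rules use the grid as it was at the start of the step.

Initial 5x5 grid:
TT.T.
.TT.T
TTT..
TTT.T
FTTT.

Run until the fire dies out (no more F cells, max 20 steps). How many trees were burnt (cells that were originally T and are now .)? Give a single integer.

Answer: 13

Derivation:
Step 1: +2 fires, +1 burnt (F count now 2)
Step 2: +3 fires, +2 burnt (F count now 3)
Step 3: +3 fires, +3 burnt (F count now 3)
Step 4: +2 fires, +3 burnt (F count now 2)
Step 5: +2 fires, +2 burnt (F count now 2)
Step 6: +1 fires, +2 burnt (F count now 1)
Step 7: +0 fires, +1 burnt (F count now 0)
Fire out after step 7
Initially T: 16, now '.': 22
Total burnt (originally-T cells now '.'): 13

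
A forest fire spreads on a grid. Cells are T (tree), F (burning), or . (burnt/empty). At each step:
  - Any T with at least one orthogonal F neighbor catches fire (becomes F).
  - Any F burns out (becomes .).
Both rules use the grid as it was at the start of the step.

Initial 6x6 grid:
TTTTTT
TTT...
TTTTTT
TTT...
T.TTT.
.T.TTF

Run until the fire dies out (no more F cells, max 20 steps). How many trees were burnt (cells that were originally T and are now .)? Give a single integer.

Step 1: +1 fires, +1 burnt (F count now 1)
Step 2: +2 fires, +1 burnt (F count now 2)
Step 3: +1 fires, +2 burnt (F count now 1)
Step 4: +1 fires, +1 burnt (F count now 1)
Step 5: +1 fires, +1 burnt (F count now 1)
Step 6: +2 fires, +1 burnt (F count now 2)
Step 7: +4 fires, +2 burnt (F count now 4)
Step 8: +5 fires, +4 burnt (F count now 5)
Step 9: +4 fires, +5 burnt (F count now 4)
Step 10: +2 fires, +4 burnt (F count now 2)
Step 11: +1 fires, +2 burnt (F count now 1)
Step 12: +0 fires, +1 burnt (F count now 0)
Fire out after step 12
Initially T: 25, now '.': 35
Total burnt (originally-T cells now '.'): 24

Answer: 24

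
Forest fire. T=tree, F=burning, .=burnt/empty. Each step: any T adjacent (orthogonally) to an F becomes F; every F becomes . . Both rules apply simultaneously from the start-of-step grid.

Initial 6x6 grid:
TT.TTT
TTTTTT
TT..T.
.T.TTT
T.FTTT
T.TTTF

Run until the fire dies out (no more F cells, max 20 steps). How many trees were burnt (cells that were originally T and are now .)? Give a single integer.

Answer: 24

Derivation:
Step 1: +4 fires, +2 burnt (F count now 4)
Step 2: +4 fires, +4 burnt (F count now 4)
Step 3: +1 fires, +4 burnt (F count now 1)
Step 4: +1 fires, +1 burnt (F count now 1)
Step 5: +1 fires, +1 burnt (F count now 1)
Step 6: +3 fires, +1 burnt (F count now 3)
Step 7: +3 fires, +3 burnt (F count now 3)
Step 8: +1 fires, +3 burnt (F count now 1)
Step 9: +3 fires, +1 burnt (F count now 3)
Step 10: +3 fires, +3 burnt (F count now 3)
Step 11: +0 fires, +3 burnt (F count now 0)
Fire out after step 11
Initially T: 26, now '.': 34
Total burnt (originally-T cells now '.'): 24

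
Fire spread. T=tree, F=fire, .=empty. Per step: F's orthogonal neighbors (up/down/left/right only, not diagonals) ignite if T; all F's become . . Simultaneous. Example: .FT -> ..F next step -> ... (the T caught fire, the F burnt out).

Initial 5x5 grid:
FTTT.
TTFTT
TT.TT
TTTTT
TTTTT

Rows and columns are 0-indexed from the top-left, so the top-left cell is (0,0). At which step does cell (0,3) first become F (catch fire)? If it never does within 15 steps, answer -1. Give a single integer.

Step 1: cell (0,3)='T' (+5 fires, +2 burnt)
Step 2: cell (0,3)='F' (+5 fires, +5 burnt)
  -> target ignites at step 2
Step 3: cell (0,3)='.' (+4 fires, +5 burnt)
Step 4: cell (0,3)='.' (+5 fires, +4 burnt)
Step 5: cell (0,3)='.' (+2 fires, +5 burnt)
Step 6: cell (0,3)='.' (+0 fires, +2 burnt)
  fire out at step 6

2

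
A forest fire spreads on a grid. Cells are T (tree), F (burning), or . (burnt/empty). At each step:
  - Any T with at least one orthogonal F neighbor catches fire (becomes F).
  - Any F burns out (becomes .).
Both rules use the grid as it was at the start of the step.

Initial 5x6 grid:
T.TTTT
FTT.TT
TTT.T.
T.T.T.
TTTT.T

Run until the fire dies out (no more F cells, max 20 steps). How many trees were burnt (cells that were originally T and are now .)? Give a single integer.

Step 1: +3 fires, +1 burnt (F count now 3)
Step 2: +3 fires, +3 burnt (F count now 3)
Step 3: +3 fires, +3 burnt (F count now 3)
Step 4: +3 fires, +3 burnt (F count now 3)
Step 5: +2 fires, +3 burnt (F count now 2)
Step 6: +3 fires, +2 burnt (F count now 3)
Step 7: +2 fires, +3 burnt (F count now 2)
Step 8: +1 fires, +2 burnt (F count now 1)
Step 9: +0 fires, +1 burnt (F count now 0)
Fire out after step 9
Initially T: 21, now '.': 29
Total burnt (originally-T cells now '.'): 20

Answer: 20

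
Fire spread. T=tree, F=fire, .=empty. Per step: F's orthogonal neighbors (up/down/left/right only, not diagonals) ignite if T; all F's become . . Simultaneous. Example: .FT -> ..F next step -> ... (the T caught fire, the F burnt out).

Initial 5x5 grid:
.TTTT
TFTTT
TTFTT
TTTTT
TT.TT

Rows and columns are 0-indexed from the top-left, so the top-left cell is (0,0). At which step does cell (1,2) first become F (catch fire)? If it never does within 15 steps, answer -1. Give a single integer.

Step 1: cell (1,2)='F' (+6 fires, +2 burnt)
  -> target ignites at step 1
Step 2: cell (1,2)='.' (+6 fires, +6 burnt)
Step 3: cell (1,2)='.' (+6 fires, +6 burnt)
Step 4: cell (1,2)='.' (+3 fires, +6 burnt)
Step 5: cell (1,2)='.' (+0 fires, +3 burnt)
  fire out at step 5

1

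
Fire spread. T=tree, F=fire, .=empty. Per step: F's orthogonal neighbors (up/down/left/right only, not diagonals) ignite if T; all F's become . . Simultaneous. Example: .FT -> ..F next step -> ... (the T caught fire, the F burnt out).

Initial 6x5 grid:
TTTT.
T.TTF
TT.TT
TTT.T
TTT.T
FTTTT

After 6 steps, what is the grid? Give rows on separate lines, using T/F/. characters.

Step 1: 4 trees catch fire, 2 burn out
  TTTT.
  T.TF.
  TT.TF
  TTT.T
  FTT.T
  .FTTT
Step 2: 7 trees catch fire, 4 burn out
  TTTF.
  T.F..
  TT.F.
  FTT.F
  .FT.T
  ..FTT
Step 3: 6 trees catch fire, 7 burn out
  TTF..
  T....
  FT...
  .FT..
  ..F.F
  ...FT
Step 4: 5 trees catch fire, 6 burn out
  TF...
  F....
  .F...
  ..F..
  .....
  ....F
Step 5: 1 trees catch fire, 5 burn out
  F....
  .....
  .....
  .....
  .....
  .....
Step 6: 0 trees catch fire, 1 burn out
  .....
  .....
  .....
  .....
  .....
  .....

.....
.....
.....
.....
.....
.....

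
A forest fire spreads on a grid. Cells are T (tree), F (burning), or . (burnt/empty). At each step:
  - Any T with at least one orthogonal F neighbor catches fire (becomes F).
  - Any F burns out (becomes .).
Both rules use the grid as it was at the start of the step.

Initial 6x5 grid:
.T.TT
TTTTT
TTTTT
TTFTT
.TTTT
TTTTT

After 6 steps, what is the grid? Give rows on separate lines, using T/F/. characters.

Step 1: 4 trees catch fire, 1 burn out
  .T.TT
  TTTTT
  TTFTT
  TF.FT
  .TFTT
  TTTTT
Step 2: 8 trees catch fire, 4 burn out
  .T.TT
  TTFTT
  TF.FT
  F...F
  .F.FT
  TTFTT
Step 3: 7 trees catch fire, 8 burn out
  .T.TT
  TF.FT
  F...F
  .....
  ....F
  TF.FT
Step 4: 6 trees catch fire, 7 burn out
  .F.FT
  F...F
  .....
  .....
  .....
  F...F
Step 5: 1 trees catch fire, 6 burn out
  ....F
  .....
  .....
  .....
  .....
  .....
Step 6: 0 trees catch fire, 1 burn out
  .....
  .....
  .....
  .....
  .....
  .....

.....
.....
.....
.....
.....
.....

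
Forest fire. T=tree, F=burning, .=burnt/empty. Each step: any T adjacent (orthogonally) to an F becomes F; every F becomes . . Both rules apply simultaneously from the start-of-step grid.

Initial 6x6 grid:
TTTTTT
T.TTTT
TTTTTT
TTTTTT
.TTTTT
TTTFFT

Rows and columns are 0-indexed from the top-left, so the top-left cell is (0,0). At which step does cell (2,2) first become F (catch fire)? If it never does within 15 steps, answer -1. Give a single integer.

Step 1: cell (2,2)='T' (+4 fires, +2 burnt)
Step 2: cell (2,2)='T' (+5 fires, +4 burnt)
Step 3: cell (2,2)='T' (+6 fires, +5 burnt)
Step 4: cell (2,2)='F' (+5 fires, +6 burnt)
  -> target ignites at step 4
Step 5: cell (2,2)='.' (+6 fires, +5 burnt)
Step 6: cell (2,2)='.' (+3 fires, +6 burnt)
Step 7: cell (2,2)='.' (+2 fires, +3 burnt)
Step 8: cell (2,2)='.' (+1 fires, +2 burnt)
Step 9: cell (2,2)='.' (+0 fires, +1 burnt)
  fire out at step 9

4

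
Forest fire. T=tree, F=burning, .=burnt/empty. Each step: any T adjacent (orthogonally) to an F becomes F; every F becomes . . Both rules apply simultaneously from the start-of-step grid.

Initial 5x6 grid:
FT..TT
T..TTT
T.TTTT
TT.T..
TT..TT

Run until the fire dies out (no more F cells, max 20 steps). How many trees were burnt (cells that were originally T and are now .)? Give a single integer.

Answer: 7

Derivation:
Step 1: +2 fires, +1 burnt (F count now 2)
Step 2: +1 fires, +2 burnt (F count now 1)
Step 3: +1 fires, +1 burnt (F count now 1)
Step 4: +2 fires, +1 burnt (F count now 2)
Step 5: +1 fires, +2 burnt (F count now 1)
Step 6: +0 fires, +1 burnt (F count now 0)
Fire out after step 6
Initially T: 19, now '.': 18
Total burnt (originally-T cells now '.'): 7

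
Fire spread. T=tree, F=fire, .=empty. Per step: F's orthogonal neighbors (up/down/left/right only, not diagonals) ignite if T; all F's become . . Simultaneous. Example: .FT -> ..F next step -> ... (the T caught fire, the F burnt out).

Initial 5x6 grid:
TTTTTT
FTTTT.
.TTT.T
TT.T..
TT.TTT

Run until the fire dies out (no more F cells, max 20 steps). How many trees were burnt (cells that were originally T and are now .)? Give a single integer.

Answer: 21

Derivation:
Step 1: +2 fires, +1 burnt (F count now 2)
Step 2: +3 fires, +2 burnt (F count now 3)
Step 3: +4 fires, +3 burnt (F count now 4)
Step 4: +5 fires, +4 burnt (F count now 5)
Step 5: +3 fires, +5 burnt (F count now 3)
Step 6: +2 fires, +3 burnt (F count now 2)
Step 7: +1 fires, +2 burnt (F count now 1)
Step 8: +1 fires, +1 burnt (F count now 1)
Step 9: +0 fires, +1 burnt (F count now 0)
Fire out after step 9
Initially T: 22, now '.': 29
Total burnt (originally-T cells now '.'): 21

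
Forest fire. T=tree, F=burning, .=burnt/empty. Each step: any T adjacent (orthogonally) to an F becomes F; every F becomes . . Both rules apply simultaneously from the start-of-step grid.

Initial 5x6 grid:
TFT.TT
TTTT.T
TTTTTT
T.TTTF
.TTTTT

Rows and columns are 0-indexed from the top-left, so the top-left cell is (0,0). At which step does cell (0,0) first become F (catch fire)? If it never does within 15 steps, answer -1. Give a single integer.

Step 1: cell (0,0)='F' (+6 fires, +2 burnt)
  -> target ignites at step 1
Step 2: cell (0,0)='.' (+7 fires, +6 burnt)
Step 3: cell (0,0)='.' (+7 fires, +7 burnt)
Step 4: cell (0,0)='.' (+3 fires, +7 burnt)
Step 5: cell (0,0)='.' (+1 fires, +3 burnt)
Step 6: cell (0,0)='.' (+0 fires, +1 burnt)
  fire out at step 6

1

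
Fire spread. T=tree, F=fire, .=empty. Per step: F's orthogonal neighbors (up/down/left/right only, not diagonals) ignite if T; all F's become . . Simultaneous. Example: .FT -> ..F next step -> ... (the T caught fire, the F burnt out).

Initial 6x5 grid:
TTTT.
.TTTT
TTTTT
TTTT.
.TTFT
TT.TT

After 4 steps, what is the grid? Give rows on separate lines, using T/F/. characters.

Step 1: 4 trees catch fire, 1 burn out
  TTTT.
  .TTTT
  TTTTT
  TTTF.
  .TF.F
  TT.FT
Step 2: 4 trees catch fire, 4 burn out
  TTTT.
  .TTTT
  TTTFT
  TTF..
  .F...
  TT..F
Step 3: 5 trees catch fire, 4 burn out
  TTTT.
  .TTFT
  TTF.F
  TF...
  .....
  TF...
Step 4: 6 trees catch fire, 5 burn out
  TTTF.
  .TF.F
  TF...
  F....
  .....
  F....

TTTF.
.TF.F
TF...
F....
.....
F....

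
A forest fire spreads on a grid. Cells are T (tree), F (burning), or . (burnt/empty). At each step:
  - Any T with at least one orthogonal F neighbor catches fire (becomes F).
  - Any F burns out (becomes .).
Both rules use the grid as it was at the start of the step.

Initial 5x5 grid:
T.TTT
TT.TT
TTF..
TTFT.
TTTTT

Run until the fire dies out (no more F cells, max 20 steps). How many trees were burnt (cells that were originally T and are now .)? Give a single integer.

Step 1: +4 fires, +2 burnt (F count now 4)
Step 2: +5 fires, +4 burnt (F count now 5)
Step 3: +3 fires, +5 burnt (F count now 3)
Step 4: +1 fires, +3 burnt (F count now 1)
Step 5: +0 fires, +1 burnt (F count now 0)
Fire out after step 5
Initially T: 18, now '.': 20
Total burnt (originally-T cells now '.'): 13

Answer: 13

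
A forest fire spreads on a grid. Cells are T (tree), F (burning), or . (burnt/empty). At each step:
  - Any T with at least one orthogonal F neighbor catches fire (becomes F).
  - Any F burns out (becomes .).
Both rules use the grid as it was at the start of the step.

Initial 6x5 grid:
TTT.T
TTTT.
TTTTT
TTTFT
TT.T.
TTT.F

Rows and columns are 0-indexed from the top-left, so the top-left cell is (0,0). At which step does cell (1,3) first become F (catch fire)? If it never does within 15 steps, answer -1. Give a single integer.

Step 1: cell (1,3)='T' (+4 fires, +2 burnt)
Step 2: cell (1,3)='F' (+4 fires, +4 burnt)
  -> target ignites at step 2
Step 3: cell (1,3)='.' (+4 fires, +4 burnt)
Step 4: cell (1,3)='.' (+5 fires, +4 burnt)
Step 5: cell (1,3)='.' (+4 fires, +5 burnt)
Step 6: cell (1,3)='.' (+1 fires, +4 burnt)
Step 7: cell (1,3)='.' (+0 fires, +1 burnt)
  fire out at step 7

2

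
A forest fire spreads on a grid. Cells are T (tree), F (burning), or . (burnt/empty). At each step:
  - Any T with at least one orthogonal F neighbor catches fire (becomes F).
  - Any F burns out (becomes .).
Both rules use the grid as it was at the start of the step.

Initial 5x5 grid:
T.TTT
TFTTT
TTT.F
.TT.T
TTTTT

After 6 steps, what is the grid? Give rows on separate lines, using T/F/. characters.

Step 1: 5 trees catch fire, 2 burn out
  T.TTT
  F.FTF
  TFT..
  .TT.F
  TTTTT
Step 2: 8 trees catch fire, 5 burn out
  F.FTF
  ...F.
  F.F..
  .FT..
  TTTTF
Step 3: 4 trees catch fire, 8 burn out
  ...F.
  .....
  .....
  ..F..
  TFTF.
Step 4: 2 trees catch fire, 4 burn out
  .....
  .....
  .....
  .....
  F.F..
Step 5: 0 trees catch fire, 2 burn out
  .....
  .....
  .....
  .....
  .....
Step 6: 0 trees catch fire, 0 burn out
  .....
  .....
  .....
  .....
  .....

.....
.....
.....
.....
.....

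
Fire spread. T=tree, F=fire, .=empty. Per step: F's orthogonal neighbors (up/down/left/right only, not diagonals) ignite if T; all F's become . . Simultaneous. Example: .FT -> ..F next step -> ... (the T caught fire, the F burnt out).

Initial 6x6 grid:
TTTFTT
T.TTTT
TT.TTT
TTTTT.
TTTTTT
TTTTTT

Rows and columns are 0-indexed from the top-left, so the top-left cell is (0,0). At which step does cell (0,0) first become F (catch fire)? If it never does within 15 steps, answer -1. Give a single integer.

Step 1: cell (0,0)='T' (+3 fires, +1 burnt)
Step 2: cell (0,0)='T' (+5 fires, +3 burnt)
Step 3: cell (0,0)='F' (+4 fires, +5 burnt)
  -> target ignites at step 3
Step 4: cell (0,0)='.' (+5 fires, +4 burnt)
Step 5: cell (0,0)='.' (+5 fires, +5 burnt)
Step 6: cell (0,0)='.' (+6 fires, +5 burnt)
Step 7: cell (0,0)='.' (+3 fires, +6 burnt)
Step 8: cell (0,0)='.' (+1 fires, +3 burnt)
Step 9: cell (0,0)='.' (+0 fires, +1 burnt)
  fire out at step 9

3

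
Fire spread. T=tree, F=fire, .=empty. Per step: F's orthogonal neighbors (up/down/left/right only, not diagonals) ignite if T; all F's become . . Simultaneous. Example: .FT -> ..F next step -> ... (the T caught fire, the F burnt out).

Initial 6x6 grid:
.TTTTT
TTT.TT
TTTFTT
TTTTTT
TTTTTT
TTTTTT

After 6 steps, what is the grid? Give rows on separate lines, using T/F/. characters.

Step 1: 3 trees catch fire, 1 burn out
  .TTTTT
  TTT.TT
  TTF.FT
  TTTFTT
  TTTTTT
  TTTTTT
Step 2: 7 trees catch fire, 3 burn out
  .TTTTT
  TTF.FT
  TF...F
  TTF.FT
  TTTFTT
  TTTTTT
Step 3: 10 trees catch fire, 7 burn out
  .TFTFT
  TF...F
  F.....
  TF...F
  TTF.FT
  TTTFTT
Step 4: 9 trees catch fire, 10 burn out
  .F.F.F
  F.....
  ......
  F.....
  TF...F
  TTF.FT
Step 5: 3 trees catch fire, 9 burn out
  ......
  ......
  ......
  ......
  F.....
  TF...F
Step 6: 1 trees catch fire, 3 burn out
  ......
  ......
  ......
  ......
  ......
  F.....

......
......
......
......
......
F.....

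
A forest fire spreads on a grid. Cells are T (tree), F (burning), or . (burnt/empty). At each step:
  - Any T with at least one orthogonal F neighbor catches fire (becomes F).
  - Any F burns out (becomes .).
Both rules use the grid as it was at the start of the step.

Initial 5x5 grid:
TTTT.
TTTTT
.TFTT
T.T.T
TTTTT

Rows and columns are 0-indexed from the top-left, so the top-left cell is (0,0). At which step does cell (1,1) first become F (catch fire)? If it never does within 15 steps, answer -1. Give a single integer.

Step 1: cell (1,1)='T' (+4 fires, +1 burnt)
Step 2: cell (1,1)='F' (+5 fires, +4 burnt)
  -> target ignites at step 2
Step 3: cell (1,1)='.' (+7 fires, +5 burnt)
Step 4: cell (1,1)='.' (+3 fires, +7 burnt)
Step 5: cell (1,1)='.' (+1 fires, +3 burnt)
Step 6: cell (1,1)='.' (+0 fires, +1 burnt)
  fire out at step 6

2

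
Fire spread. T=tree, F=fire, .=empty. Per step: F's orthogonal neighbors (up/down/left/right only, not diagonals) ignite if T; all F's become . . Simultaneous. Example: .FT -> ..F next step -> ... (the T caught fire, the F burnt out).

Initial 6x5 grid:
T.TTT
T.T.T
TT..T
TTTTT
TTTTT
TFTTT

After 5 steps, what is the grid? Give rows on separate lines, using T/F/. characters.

Step 1: 3 trees catch fire, 1 burn out
  T.TTT
  T.T.T
  TT..T
  TTTTT
  TFTTT
  F.FTT
Step 2: 4 trees catch fire, 3 burn out
  T.TTT
  T.T.T
  TT..T
  TFTTT
  F.FTT
  ...FT
Step 3: 5 trees catch fire, 4 burn out
  T.TTT
  T.T.T
  TF..T
  F.FTT
  ...FT
  ....F
Step 4: 3 trees catch fire, 5 burn out
  T.TTT
  T.T.T
  F...T
  ...FT
  ....F
  .....
Step 5: 2 trees catch fire, 3 burn out
  T.TTT
  F.T.T
  ....T
  ....F
  .....
  .....

T.TTT
F.T.T
....T
....F
.....
.....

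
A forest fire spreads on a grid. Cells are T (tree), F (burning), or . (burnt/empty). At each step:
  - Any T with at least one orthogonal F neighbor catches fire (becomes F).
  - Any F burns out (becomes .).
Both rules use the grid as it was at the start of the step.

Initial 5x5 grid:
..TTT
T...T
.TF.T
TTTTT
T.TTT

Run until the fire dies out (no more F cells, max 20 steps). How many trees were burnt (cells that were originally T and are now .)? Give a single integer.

Step 1: +2 fires, +1 burnt (F count now 2)
Step 2: +3 fires, +2 burnt (F count now 3)
Step 3: +3 fires, +3 burnt (F count now 3)
Step 4: +3 fires, +3 burnt (F count now 3)
Step 5: +1 fires, +3 burnt (F count now 1)
Step 6: +1 fires, +1 burnt (F count now 1)
Step 7: +1 fires, +1 burnt (F count now 1)
Step 8: +1 fires, +1 burnt (F count now 1)
Step 9: +0 fires, +1 burnt (F count now 0)
Fire out after step 9
Initially T: 16, now '.': 24
Total burnt (originally-T cells now '.'): 15

Answer: 15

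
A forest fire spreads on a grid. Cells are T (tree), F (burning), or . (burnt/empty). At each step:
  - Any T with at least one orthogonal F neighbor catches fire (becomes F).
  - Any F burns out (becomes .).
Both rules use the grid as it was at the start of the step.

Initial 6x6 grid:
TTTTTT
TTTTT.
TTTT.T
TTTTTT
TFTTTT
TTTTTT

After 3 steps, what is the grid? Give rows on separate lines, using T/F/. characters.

Step 1: 4 trees catch fire, 1 burn out
  TTTTTT
  TTTTT.
  TTTT.T
  TFTTTT
  F.FTTT
  TFTTTT
Step 2: 6 trees catch fire, 4 burn out
  TTTTTT
  TTTTT.
  TFTT.T
  F.FTTT
  ...FTT
  F.FTTT
Step 3: 6 trees catch fire, 6 burn out
  TTTTTT
  TFTTT.
  F.FT.T
  ...FTT
  ....FT
  ...FTT

TTTTTT
TFTTT.
F.FT.T
...FTT
....FT
...FTT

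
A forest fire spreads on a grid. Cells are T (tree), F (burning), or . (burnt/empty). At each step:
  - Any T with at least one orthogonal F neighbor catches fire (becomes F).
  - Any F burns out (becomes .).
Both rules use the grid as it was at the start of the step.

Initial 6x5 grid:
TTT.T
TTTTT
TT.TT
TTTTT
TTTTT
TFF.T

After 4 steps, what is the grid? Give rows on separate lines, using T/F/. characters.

Step 1: 3 trees catch fire, 2 burn out
  TTT.T
  TTTTT
  TT.TT
  TTTTT
  TFFTT
  F...T
Step 2: 4 trees catch fire, 3 burn out
  TTT.T
  TTTTT
  TT.TT
  TFFTT
  F..FT
  ....T
Step 3: 4 trees catch fire, 4 burn out
  TTT.T
  TTTTT
  TF.TT
  F..FT
  ....F
  ....T
Step 4: 5 trees catch fire, 4 burn out
  TTT.T
  TFTTT
  F..FT
  ....F
  .....
  ....F

TTT.T
TFTTT
F..FT
....F
.....
....F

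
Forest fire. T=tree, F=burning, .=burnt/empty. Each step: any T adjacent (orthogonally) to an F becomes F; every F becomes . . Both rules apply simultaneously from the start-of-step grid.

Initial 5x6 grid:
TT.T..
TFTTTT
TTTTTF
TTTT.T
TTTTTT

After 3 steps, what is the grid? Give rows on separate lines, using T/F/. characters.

Step 1: 7 trees catch fire, 2 burn out
  TF.T..
  F.FTTF
  TFTTF.
  TTTT.F
  TTTTTT
Step 2: 8 trees catch fire, 7 burn out
  F..T..
  ...FF.
  F.FF..
  TFTT..
  TTTTTF
Step 3: 6 trees catch fire, 8 burn out
  ...F..
  ......
  ......
  F.FF..
  TFTTF.

...F..
......
......
F.FF..
TFTTF.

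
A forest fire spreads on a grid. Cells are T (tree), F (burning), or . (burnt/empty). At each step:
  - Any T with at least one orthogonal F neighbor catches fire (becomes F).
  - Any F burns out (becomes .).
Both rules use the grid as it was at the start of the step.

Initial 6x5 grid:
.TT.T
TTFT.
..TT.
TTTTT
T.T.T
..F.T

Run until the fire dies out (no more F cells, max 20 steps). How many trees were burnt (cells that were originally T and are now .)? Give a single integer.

Step 1: +5 fires, +2 burnt (F count now 5)
Step 2: +4 fires, +5 burnt (F count now 4)
Step 3: +2 fires, +4 burnt (F count now 2)
Step 4: +2 fires, +2 burnt (F count now 2)
Step 5: +2 fires, +2 burnt (F count now 2)
Step 6: +1 fires, +2 burnt (F count now 1)
Step 7: +0 fires, +1 burnt (F count now 0)
Fire out after step 7
Initially T: 17, now '.': 29
Total burnt (originally-T cells now '.'): 16

Answer: 16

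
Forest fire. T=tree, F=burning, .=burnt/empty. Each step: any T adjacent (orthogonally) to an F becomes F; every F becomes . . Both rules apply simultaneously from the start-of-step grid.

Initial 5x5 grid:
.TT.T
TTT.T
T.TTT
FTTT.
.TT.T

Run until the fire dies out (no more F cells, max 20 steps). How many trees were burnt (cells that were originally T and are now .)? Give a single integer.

Answer: 16

Derivation:
Step 1: +2 fires, +1 burnt (F count now 2)
Step 2: +3 fires, +2 burnt (F count now 3)
Step 3: +4 fires, +3 burnt (F count now 4)
Step 4: +3 fires, +4 burnt (F count now 3)
Step 5: +2 fires, +3 burnt (F count now 2)
Step 6: +1 fires, +2 burnt (F count now 1)
Step 7: +1 fires, +1 burnt (F count now 1)
Step 8: +0 fires, +1 burnt (F count now 0)
Fire out after step 8
Initially T: 17, now '.': 24
Total burnt (originally-T cells now '.'): 16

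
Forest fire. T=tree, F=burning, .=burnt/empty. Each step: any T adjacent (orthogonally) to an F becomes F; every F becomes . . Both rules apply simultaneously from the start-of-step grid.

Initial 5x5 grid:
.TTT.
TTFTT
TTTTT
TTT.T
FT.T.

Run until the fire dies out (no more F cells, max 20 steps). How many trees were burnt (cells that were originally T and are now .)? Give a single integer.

Step 1: +6 fires, +2 burnt (F count now 6)
Step 2: +9 fires, +6 burnt (F count now 9)
Step 3: +1 fires, +9 burnt (F count now 1)
Step 4: +1 fires, +1 burnt (F count now 1)
Step 5: +0 fires, +1 burnt (F count now 0)
Fire out after step 5
Initially T: 18, now '.': 24
Total burnt (originally-T cells now '.'): 17

Answer: 17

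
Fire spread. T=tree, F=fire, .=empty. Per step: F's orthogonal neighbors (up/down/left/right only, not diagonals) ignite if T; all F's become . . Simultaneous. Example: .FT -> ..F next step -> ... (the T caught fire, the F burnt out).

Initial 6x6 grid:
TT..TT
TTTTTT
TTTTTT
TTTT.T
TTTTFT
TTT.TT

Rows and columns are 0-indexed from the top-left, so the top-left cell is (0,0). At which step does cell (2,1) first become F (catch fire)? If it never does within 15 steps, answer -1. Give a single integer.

Step 1: cell (2,1)='T' (+3 fires, +1 burnt)
Step 2: cell (2,1)='T' (+4 fires, +3 burnt)
Step 3: cell (2,1)='T' (+5 fires, +4 burnt)
Step 4: cell (2,1)='T' (+7 fires, +5 burnt)
Step 5: cell (2,1)='F' (+6 fires, +7 burnt)
  -> target ignites at step 5
Step 6: cell (2,1)='.' (+3 fires, +6 burnt)
Step 7: cell (2,1)='.' (+2 fires, +3 burnt)
Step 8: cell (2,1)='.' (+1 fires, +2 burnt)
Step 9: cell (2,1)='.' (+0 fires, +1 burnt)
  fire out at step 9

5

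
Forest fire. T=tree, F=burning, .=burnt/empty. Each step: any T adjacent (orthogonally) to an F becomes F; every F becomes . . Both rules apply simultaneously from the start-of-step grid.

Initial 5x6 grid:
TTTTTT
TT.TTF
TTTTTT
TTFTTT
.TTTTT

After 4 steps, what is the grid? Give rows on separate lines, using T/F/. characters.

Step 1: 7 trees catch fire, 2 burn out
  TTTTTF
  TT.TF.
  TTFTTF
  TF.FTT
  .TFTTT
Step 2: 10 trees catch fire, 7 burn out
  TTTTF.
  TT.F..
  TF.FF.
  F...FF
  .F.FTT
Step 3: 5 trees catch fire, 10 burn out
  TTTF..
  TF....
  F.....
  ......
  ....FF
Step 4: 3 trees catch fire, 5 burn out
  TFF...
  F.....
  ......
  ......
  ......

TFF...
F.....
......
......
......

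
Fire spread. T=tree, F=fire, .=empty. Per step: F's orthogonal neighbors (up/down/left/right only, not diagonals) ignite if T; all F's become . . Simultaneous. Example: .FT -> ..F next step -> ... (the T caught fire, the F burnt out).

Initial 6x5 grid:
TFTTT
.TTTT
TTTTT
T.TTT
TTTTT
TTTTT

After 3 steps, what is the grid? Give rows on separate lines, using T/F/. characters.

Step 1: 3 trees catch fire, 1 burn out
  F.FTT
  .FTTT
  TTTTT
  T.TTT
  TTTTT
  TTTTT
Step 2: 3 trees catch fire, 3 burn out
  ...FT
  ..FTT
  TFTTT
  T.TTT
  TTTTT
  TTTTT
Step 3: 4 trees catch fire, 3 burn out
  ....F
  ...FT
  F.FTT
  T.TTT
  TTTTT
  TTTTT

....F
...FT
F.FTT
T.TTT
TTTTT
TTTTT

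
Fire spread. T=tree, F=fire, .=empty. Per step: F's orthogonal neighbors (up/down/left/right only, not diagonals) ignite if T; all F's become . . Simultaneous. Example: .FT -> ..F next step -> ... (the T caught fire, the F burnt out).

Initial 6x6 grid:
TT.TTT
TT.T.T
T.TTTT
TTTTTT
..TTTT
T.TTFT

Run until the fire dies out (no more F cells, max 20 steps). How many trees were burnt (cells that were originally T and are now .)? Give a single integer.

Answer: 27

Derivation:
Step 1: +3 fires, +1 burnt (F count now 3)
Step 2: +4 fires, +3 burnt (F count now 4)
Step 3: +4 fires, +4 burnt (F count now 4)
Step 4: +3 fires, +4 burnt (F count now 3)
Step 5: +4 fires, +3 burnt (F count now 4)
Step 6: +3 fires, +4 burnt (F count now 3)
Step 7: +2 fires, +3 burnt (F count now 2)
Step 8: +1 fires, +2 burnt (F count now 1)
Step 9: +2 fires, +1 burnt (F count now 2)
Step 10: +1 fires, +2 burnt (F count now 1)
Step 11: +0 fires, +1 burnt (F count now 0)
Fire out after step 11
Initially T: 28, now '.': 35
Total burnt (originally-T cells now '.'): 27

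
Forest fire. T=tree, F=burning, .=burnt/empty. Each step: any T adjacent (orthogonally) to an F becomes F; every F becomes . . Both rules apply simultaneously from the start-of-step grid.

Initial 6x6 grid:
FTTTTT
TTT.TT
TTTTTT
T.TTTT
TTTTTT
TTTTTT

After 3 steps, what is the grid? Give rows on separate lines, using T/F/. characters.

Step 1: 2 trees catch fire, 1 burn out
  .FTTTT
  FTT.TT
  TTTTTT
  T.TTTT
  TTTTTT
  TTTTTT
Step 2: 3 trees catch fire, 2 burn out
  ..FTTT
  .FT.TT
  FTTTTT
  T.TTTT
  TTTTTT
  TTTTTT
Step 3: 4 trees catch fire, 3 burn out
  ...FTT
  ..F.TT
  .FTTTT
  F.TTTT
  TTTTTT
  TTTTTT

...FTT
..F.TT
.FTTTT
F.TTTT
TTTTTT
TTTTTT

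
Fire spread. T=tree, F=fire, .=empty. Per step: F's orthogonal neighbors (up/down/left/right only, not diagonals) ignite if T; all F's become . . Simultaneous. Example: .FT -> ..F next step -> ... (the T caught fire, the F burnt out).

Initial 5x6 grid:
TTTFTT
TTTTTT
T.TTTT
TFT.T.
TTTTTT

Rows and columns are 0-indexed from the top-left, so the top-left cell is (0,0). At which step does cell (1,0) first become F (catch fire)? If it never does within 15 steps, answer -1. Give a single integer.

Step 1: cell (1,0)='T' (+6 fires, +2 burnt)
Step 2: cell (1,0)='T' (+9 fires, +6 burnt)
Step 3: cell (1,0)='F' (+6 fires, +9 burnt)
  -> target ignites at step 3
Step 4: cell (1,0)='.' (+3 fires, +6 burnt)
Step 5: cell (1,0)='.' (+1 fires, +3 burnt)
Step 6: cell (1,0)='.' (+0 fires, +1 burnt)
  fire out at step 6

3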